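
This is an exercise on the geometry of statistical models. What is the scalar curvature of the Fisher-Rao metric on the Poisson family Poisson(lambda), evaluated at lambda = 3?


This family has a single free parameter, so its statistical manifold
is 1-dimensional. The Riemann curvature tensor of any 1-dimensional
Riemannian manifold vanishes identically, so R = 0.

0


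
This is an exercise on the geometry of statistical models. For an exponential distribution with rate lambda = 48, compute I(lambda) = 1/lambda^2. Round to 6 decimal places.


Fisher information for exponential: I(lambda) = 1/lambda^2.
lambda = 48, lambda^2 = 2304.
I = 1/2304 = 0.000434

0.000434


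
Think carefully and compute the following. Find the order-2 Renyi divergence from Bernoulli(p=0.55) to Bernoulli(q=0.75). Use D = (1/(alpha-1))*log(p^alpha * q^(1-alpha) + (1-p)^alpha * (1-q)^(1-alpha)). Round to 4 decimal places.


Renyi divergence of order alpha between Bernoulli distributions:
D = (1/(alpha-1))*log(p^alpha * q^(1-alpha) + (1-p)^alpha * (1-q)^(1-alpha)).
alpha = 2, p = 0.55, q = 0.75.
p^alpha * q^(1-alpha) = 0.55^2 * 0.75^-1 = 0.403333.
(1-p)^alpha * (1-q)^(1-alpha) = 0.45^2 * 0.25^-1 = 0.81.
sum = 0.403333 + 0.81 = 1.213333.
D = (1/1)*log(1.213333) = 0.1934

0.1934


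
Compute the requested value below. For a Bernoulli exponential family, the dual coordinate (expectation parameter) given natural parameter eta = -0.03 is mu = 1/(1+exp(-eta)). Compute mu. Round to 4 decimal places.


Dual coordinate (expectation parameter) for Bernoulli:
mu = 1/(1+exp(-eta)).
eta = -0.03.
exp(-eta) = exp(0.03) = 1.030455.
mu = 1/(1+1.030455) = 0.4925

0.4925


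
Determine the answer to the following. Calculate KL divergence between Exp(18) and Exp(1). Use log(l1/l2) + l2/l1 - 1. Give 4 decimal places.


KL divergence for exponential family:
KL = log(l1/l2) + l2/l1 - 1.
log(18/1) = 2.890372.
1/18 = 0.055556.
KL = 2.890372 + 0.055556 - 1 = 1.9459

1.9459


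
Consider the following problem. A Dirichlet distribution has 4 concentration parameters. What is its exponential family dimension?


Exponential family dimension calculation:
Dirichlet with 4 components has 4 natural parameters.

4


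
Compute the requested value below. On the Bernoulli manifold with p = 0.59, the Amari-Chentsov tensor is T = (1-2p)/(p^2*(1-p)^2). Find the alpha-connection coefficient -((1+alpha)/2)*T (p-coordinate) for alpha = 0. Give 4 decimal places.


Skewness (Amari-Chentsov) tensor: T = (1-2p)/(p^2*(1-p)^2).
p = 0.59, 1-2p = -0.18, p^2 = 0.3481, (1-p)^2 = 0.1681.
T = -0.18/(0.3481 * 0.1681) = -3.076102.
In the p-coordinate, Gamma^(alpha) = Gamma^(0) - (alpha/2)*T with Gamma^(0) = (1/2)*g'(p) = -T/2,
so Gamma^(alpha) = -((1+alpha)/2)*T.
alpha = 0, -(1+alpha)/2 = -0.5.
Gamma = -0.5 * -3.076102 = 1.5381

1.5381


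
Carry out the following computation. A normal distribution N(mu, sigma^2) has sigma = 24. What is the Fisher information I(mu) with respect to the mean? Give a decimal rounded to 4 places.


The Fisher information for the mean of a normal distribution is I(mu) = 1/sigma^2.
sigma = 24, so sigma^2 = 576.
I(mu) = 1/576 = 0.0017

0.0017


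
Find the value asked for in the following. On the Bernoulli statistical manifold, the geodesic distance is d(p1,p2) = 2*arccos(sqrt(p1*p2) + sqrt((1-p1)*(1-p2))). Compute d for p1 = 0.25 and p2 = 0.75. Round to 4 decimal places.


Geodesic distance on Bernoulli manifold:
d(p1,p2) = 2*arccos(sqrt(p1*p2) + sqrt((1-p1)*(1-p2))).
sqrt(p1*p2) = sqrt(0.25*0.75) = 0.433013.
sqrt((1-p1)*(1-p2)) = sqrt(0.75*0.25) = 0.433013.
arg = 0.433013 + 0.433013 = 0.866025.
d = 2*arccos(0.866025) = 1.0472

1.0472


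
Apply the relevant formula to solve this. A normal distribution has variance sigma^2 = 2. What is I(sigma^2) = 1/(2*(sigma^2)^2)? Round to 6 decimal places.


Fisher information for variance: I(sigma^2) = 1/(2*sigma^4).
sigma^2 = 2, so sigma^4 = 4.
I = 1/(2*4) = 1/8 = 0.125000

0.125000


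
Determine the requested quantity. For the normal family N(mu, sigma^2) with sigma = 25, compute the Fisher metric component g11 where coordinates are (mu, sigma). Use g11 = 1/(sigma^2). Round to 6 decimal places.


For the 2-parameter normal family, the Fisher metric has:
  g11 = 1/sigma^2, g22 = 2/sigma^2.
sigma = 25, sigma^2 = 625.
g11 = 0.001600

0.001600


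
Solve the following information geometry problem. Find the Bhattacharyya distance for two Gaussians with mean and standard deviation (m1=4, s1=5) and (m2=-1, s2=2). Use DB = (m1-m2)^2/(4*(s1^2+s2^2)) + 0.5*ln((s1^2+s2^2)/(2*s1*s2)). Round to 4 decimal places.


Bhattacharyya distance between two Gaussians:
DB = (m1-m2)^2/(4*(s1^2+s2^2)) + (1/2)*ln((s1^2+s2^2)/(2*s1*s2)).
(m1-m2)^2 = (5)^2 = 25.
s1^2+s2^2 = 25 + 4 = 29.
term1 = 25/116 = 0.215517.
term2 = 0.5*ln(29/20.0) = 0.185782.
DB = 0.215517 + 0.185782 = 0.4013

0.4013


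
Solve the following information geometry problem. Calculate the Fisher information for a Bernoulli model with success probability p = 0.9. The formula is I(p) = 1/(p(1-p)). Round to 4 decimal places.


For Bernoulli(p), Fisher information is I(p) = 1/(p*(1-p)).
p = 0.9, 1-p = 0.1.
p*(1-p) = 0.09.
I(p) = 1/0.09 = 11.1111

11.1111


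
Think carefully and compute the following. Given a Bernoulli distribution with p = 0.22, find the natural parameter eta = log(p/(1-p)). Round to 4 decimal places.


Natural parameter for Bernoulli: eta = log(p/(1-p)).
p = 0.22, 1-p = 0.78.
p/(1-p) = 0.282051.
eta = log(0.282051) = -1.2657

-1.2657


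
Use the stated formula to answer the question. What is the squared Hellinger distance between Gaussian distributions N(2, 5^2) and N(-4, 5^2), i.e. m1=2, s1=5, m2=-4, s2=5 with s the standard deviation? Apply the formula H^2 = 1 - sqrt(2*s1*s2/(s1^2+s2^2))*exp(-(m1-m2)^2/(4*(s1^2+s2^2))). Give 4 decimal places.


Squared Hellinger distance for Gaussians:
H^2 = 1 - sqrt(2*s1*s2/(s1^2+s2^2)) * exp(-(m1-m2)^2/(4*(s1^2+s2^2))).
s1^2 = 25, s2^2 = 25, s1^2+s2^2 = 50.
sqrt(2*5*5/(50)) = 1.0.
(m1-m2)^2 = (6)^2 = 36.
exp(-36/(4*50)) = exp(-0.18) = 0.83527.
H^2 = 1 - 1.0*0.83527 = 0.1647

0.1647


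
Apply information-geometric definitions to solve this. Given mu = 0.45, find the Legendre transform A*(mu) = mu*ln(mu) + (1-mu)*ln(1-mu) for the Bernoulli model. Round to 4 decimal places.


Legendre transform for Bernoulli:
A*(mu) = mu*log(mu) + (1-mu)*log(1-mu).
mu = 0.45, 1-mu = 0.55.
mu*log(mu) = 0.45*log(0.45) = -0.359328.
(1-mu)*log(1-mu) = 0.55*log(0.55) = -0.32881.
A* = -0.359328 + -0.32881 = -0.6881

-0.6881


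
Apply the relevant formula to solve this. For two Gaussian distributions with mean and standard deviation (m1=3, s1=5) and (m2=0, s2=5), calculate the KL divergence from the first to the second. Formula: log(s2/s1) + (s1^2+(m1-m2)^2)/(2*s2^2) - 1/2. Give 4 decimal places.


KL divergence between normal distributions:
KL = log(s2/s1) + (s1^2 + (m1-m2)^2)/(2*s2^2) - 1/2.
log(5/5) = 0.0.
(5^2 + (3-0)^2)/(2*5^2) = (25 + 9)/50 = 0.68.
KL = 0.0 + 0.68 - 0.5 = 0.1800

0.1800


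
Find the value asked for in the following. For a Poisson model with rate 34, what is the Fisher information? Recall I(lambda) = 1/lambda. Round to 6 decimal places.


Fisher information for Poisson: I(lambda) = 1/lambda.
lambda = 34.
I(lambda) = 1/34 = 0.029412

0.029412


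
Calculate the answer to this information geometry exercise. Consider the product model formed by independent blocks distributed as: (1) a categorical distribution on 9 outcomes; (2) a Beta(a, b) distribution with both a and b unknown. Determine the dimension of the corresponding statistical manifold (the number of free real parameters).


The dimension of a statistical manifold equals the number of free
(independent) real parameters of the model. For a product of independent
blocks the parameter counts add.
- categorical on 9 outcomes (probabilities sum to 1): 9-1 = 8.
- Beta (a, b): 2.
Total = 8 + 2 = 10.
Dimension = 10

10


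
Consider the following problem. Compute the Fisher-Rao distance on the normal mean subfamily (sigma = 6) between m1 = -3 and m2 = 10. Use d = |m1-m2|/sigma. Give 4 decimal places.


On the fixed-variance normal subfamily, geodesic distance = |m1-m2|/sigma.
|-3 - 10| = 13.
sigma = 6.
d = 13/6 = 2.1667

2.1667


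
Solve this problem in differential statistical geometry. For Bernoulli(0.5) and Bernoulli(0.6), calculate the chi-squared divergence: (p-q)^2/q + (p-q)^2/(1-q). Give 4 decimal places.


Chi-squared divergence between Bernoulli distributions:
chi^2 = (p-q)^2/q + (p-q)^2/(1-q).
p = 0.5, q = 0.6, p-q = -0.1.
(p-q)^2 = 0.01.
term1 = 0.01/0.6 = 0.016667.
term2 = 0.01/0.4 = 0.025.
chi^2 = 0.016667 + 0.025 = 0.0417

0.0417


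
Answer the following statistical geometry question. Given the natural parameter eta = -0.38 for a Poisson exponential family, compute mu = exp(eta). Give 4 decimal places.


Expectation parameter for Poisson exponential family:
mu = exp(eta).
eta = -0.38.
mu = exp(-0.38) = 0.6839

0.6839


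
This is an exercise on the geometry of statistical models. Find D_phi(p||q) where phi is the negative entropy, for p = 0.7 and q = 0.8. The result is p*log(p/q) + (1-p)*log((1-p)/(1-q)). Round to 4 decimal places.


Bregman divergence with negative entropy generator:
D = p*log(p/q) + (1-p)*log((1-p)/(1-q)).
p = 0.7, q = 0.8.
p*log(p/q) = 0.7*log(0.7/0.8) = -0.093472.
(1-p)*log((1-p)/(1-q)) = 0.3*log(0.3/0.2) = 0.12164.
D = -0.093472 + 0.12164 = 0.0282

0.0282


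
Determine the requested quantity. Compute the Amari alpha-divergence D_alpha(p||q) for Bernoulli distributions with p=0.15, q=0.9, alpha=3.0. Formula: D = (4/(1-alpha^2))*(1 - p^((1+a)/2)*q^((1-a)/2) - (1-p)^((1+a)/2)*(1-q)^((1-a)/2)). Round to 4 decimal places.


Amari alpha-divergence:
D = (4/(1-alpha^2))*(1 - p^((1+a)/2)*q^((1-a)/2) - (1-p)^((1+a)/2)*(1-q)^((1-a)/2)).
alpha = 3.0, p = 0.15, q = 0.9.
e1 = (1+alpha)/2 = 2.0, e2 = (1-alpha)/2 = -1.0.
t1 = p^e1 * q^e2 = 0.15^2.0 * 0.9^-1.0 = 0.025.
t2 = (1-p)^e1 * (1-q)^e2 = 0.85^2.0 * 0.1^-1.0 = 7.225.
4/(1-alpha^2) = -0.5.
D = -0.5*(1 - 0.025 - 7.225) = 3.1250

3.1250


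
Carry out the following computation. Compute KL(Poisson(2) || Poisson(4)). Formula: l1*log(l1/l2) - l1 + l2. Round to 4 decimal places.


KL divergence for Poisson:
KL = l1*log(l1/l2) - l1 + l2.
l1 = 2, l2 = 4.
log(2/4) = -0.693147.
l1*log(l1/l2) = 2 * -0.693147 = -1.386294.
KL = -1.386294 - 2 + 4 = 0.6137

0.6137


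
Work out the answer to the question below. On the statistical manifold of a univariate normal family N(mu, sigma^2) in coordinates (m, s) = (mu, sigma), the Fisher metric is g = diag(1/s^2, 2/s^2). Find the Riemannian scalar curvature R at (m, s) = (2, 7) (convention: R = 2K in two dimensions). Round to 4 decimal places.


The metric has the form g = (A dm^2 + B ds^2)/s^2 with A = 1, B = 2.
Substitute u = sqrt(A/B)*m: g = B*(du^2 + ds^2)/s^2, i.e. B times the
Poincare upper half-plane metric, which has constant Gaussian curvature -1.
Scaling a 2D metric by a constant c divides the Gaussian curvature by c,
so K = -1/B = -1/(2) = -0.5000 everywhere (the point (m, s) = (2, 7) is irrelevant:
the curvature is constant).
Scalar curvature in dimension 2: R = 2K = -2/(2) = -1.0000.

-1.0000


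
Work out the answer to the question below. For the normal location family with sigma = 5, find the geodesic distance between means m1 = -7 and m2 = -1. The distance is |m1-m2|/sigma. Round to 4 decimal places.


On the fixed-variance normal subfamily, geodesic distance = |m1-m2|/sigma.
|-7 - -1| = 6.
sigma = 5.
d = 6/5 = 1.2000

1.2000


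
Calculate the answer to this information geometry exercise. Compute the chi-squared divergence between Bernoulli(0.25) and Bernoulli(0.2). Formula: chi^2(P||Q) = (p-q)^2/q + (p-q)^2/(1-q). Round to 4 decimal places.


Chi-squared divergence between Bernoulli distributions:
chi^2 = (p-q)^2/q + (p-q)^2/(1-q).
p = 0.25, q = 0.2, p-q = 0.05.
(p-q)^2 = 0.0025.
term1 = 0.0025/0.2 = 0.0125.
term2 = 0.0025/0.8 = 0.003125.
chi^2 = 0.0125 + 0.003125 = 0.0156

0.0156


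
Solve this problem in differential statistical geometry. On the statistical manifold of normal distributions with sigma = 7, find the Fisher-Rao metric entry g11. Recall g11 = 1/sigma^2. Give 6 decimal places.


For the 2-parameter normal family, the Fisher metric has:
  g11 = 1/sigma^2, g22 = 2/sigma^2.
sigma = 7, sigma^2 = 49.
g11 = 0.020408

0.020408


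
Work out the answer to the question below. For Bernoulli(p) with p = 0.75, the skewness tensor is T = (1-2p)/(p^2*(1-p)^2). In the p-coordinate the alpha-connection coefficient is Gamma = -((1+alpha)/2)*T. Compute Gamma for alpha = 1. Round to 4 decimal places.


Skewness (Amari-Chentsov) tensor: T = (1-2p)/(p^2*(1-p)^2).
p = 0.75, 1-2p = -0.5, p^2 = 0.5625, (1-p)^2 = 0.0625.
T = -0.5/(0.5625 * 0.0625) = -14.222222.
In the p-coordinate, Gamma^(alpha) = Gamma^(0) - (alpha/2)*T with Gamma^(0) = (1/2)*g'(p) = -T/2,
so Gamma^(alpha) = -((1+alpha)/2)*T.
alpha = 1, -(1+alpha)/2 = -1.0.
Gamma = -1.0 * -14.222222 = 14.2222

14.2222


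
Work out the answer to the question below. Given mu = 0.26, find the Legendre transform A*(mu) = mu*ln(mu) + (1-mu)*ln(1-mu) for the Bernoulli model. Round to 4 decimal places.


Legendre transform for Bernoulli:
A*(mu) = mu*log(mu) + (1-mu)*log(1-mu).
mu = 0.26, 1-mu = 0.74.
mu*log(mu) = 0.26*log(0.26) = -0.350239.
(1-mu)*log(1-mu) = 0.74*log(0.74) = -0.222818.
A* = -0.350239 + -0.222818 = -0.5731

-0.5731


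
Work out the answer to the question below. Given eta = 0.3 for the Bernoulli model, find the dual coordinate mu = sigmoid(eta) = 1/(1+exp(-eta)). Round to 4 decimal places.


Dual coordinate (expectation parameter) for Bernoulli:
mu = 1/(1+exp(-eta)).
eta = 0.3.
exp(-eta) = exp(-0.3) = 0.740818.
mu = 1/(1+0.740818) = 0.5744

0.5744


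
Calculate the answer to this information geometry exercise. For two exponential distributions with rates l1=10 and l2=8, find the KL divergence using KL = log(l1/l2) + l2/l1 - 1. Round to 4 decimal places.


KL divergence for exponential family:
KL = log(l1/l2) + l2/l1 - 1.
log(10/8) = 0.223144.
8/10 = 0.8.
KL = 0.223144 + 0.8 - 1 = 0.0231

0.0231


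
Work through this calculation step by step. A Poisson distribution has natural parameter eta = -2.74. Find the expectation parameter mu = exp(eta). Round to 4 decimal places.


Expectation parameter for Poisson exponential family:
mu = exp(eta).
eta = -2.74.
mu = exp(-2.74) = 0.0646

0.0646


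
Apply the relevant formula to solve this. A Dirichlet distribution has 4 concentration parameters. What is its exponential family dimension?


Exponential family dimension calculation:
Dirichlet with 4 components has 4 natural parameters.

4


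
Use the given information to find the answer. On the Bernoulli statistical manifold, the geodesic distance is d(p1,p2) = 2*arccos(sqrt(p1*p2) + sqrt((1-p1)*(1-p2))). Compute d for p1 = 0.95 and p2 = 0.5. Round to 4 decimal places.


Geodesic distance on Bernoulli manifold:
d(p1,p2) = 2*arccos(sqrt(p1*p2) + sqrt((1-p1)*(1-p2))).
sqrt(p1*p2) = sqrt(0.95*0.5) = 0.689202.
sqrt((1-p1)*(1-p2)) = sqrt(0.05*0.5) = 0.158114.
arg = 0.689202 + 0.158114 = 0.847316.
d = 2*arccos(0.847316) = 1.1198

1.1198


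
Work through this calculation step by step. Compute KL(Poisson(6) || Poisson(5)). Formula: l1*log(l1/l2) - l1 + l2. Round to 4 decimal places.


KL divergence for Poisson:
KL = l1*log(l1/l2) - l1 + l2.
l1 = 6, l2 = 5.
log(6/5) = 0.182322.
l1*log(l1/l2) = 6 * 0.182322 = 1.093929.
KL = 1.093929 - 6 + 5 = 0.0939

0.0939


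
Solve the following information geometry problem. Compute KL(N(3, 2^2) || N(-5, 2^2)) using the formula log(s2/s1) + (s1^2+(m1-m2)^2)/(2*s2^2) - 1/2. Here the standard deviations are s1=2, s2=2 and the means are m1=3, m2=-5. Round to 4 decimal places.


KL divergence between normal distributions:
KL = log(s2/s1) + (s1^2 + (m1-m2)^2)/(2*s2^2) - 1/2.
log(2/2) = 0.0.
(2^2 + (3--5)^2)/(2*2^2) = (4 + 64)/8 = 8.5.
KL = 0.0 + 8.5 - 0.5 = 8.0000

8.0000


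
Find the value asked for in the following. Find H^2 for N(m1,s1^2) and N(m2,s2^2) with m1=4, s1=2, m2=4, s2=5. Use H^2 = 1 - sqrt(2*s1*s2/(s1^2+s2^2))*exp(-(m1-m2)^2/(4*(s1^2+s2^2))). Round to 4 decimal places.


Squared Hellinger distance for Gaussians:
H^2 = 1 - sqrt(2*s1*s2/(s1^2+s2^2)) * exp(-(m1-m2)^2/(4*(s1^2+s2^2))).
s1^2 = 4, s2^2 = 25, s1^2+s2^2 = 29.
sqrt(2*2*5/(29)) = 0.830455.
(m1-m2)^2 = (0)^2 = 0.
exp(-0/(4*29)) = exp(0.0) = 1.0.
H^2 = 1 - 0.830455*1.0 = 0.1695

0.1695


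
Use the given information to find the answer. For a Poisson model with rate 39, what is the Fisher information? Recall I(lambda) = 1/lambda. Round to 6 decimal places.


Fisher information for Poisson: I(lambda) = 1/lambda.
lambda = 39.
I(lambda) = 1/39 = 0.025641

0.025641


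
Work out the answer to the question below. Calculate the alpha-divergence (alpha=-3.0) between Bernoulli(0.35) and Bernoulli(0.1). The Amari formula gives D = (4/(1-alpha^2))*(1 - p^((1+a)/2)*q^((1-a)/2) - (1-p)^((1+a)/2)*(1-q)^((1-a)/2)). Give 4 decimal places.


Amari alpha-divergence:
D = (4/(1-alpha^2))*(1 - p^((1+a)/2)*q^((1-a)/2) - (1-p)^((1+a)/2)*(1-q)^((1-a)/2)).
alpha = -3.0, p = 0.35, q = 0.1.
e1 = (1+alpha)/2 = -1.0, e2 = (1-alpha)/2 = 2.0.
t1 = p^e1 * q^e2 = 0.35^-1.0 * 0.1^2.0 = 0.028571.
t2 = (1-p)^e1 * (1-q)^e2 = 0.65^-1.0 * 0.9^2.0 = 1.246154.
4/(1-alpha^2) = -0.5.
D = -0.5*(1 - 0.028571 - 1.246154) = 0.1374

0.1374


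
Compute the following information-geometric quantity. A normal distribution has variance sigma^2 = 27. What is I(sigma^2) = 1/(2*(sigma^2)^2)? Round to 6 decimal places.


Fisher information for variance: I(sigma^2) = 1/(2*sigma^4).
sigma^2 = 27, so sigma^4 = 729.
I = 1/(2*729) = 1/1458 = 0.000686

0.000686


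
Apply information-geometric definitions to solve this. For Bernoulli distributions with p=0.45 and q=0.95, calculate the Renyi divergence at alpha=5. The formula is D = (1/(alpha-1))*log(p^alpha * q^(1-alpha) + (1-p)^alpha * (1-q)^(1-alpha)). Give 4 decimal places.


Renyi divergence of order alpha between Bernoulli distributions:
D = (1/(alpha-1))*log(p^alpha * q^(1-alpha) + (1-p)^alpha * (1-q)^(1-alpha)).
alpha = 5, p = 0.45, q = 0.95.
p^alpha * q^(1-alpha) = 0.45^5 * 0.95^-4 = 0.022655.
(1-p)^alpha * (1-q)^(1-alpha) = 0.55^5 * 0.05^-4 = 8052.55.
sum = 0.022655 + 8052.55 = 8052.572655.
D = (1/4)*log(8052.572655) = 2.2484

2.2484


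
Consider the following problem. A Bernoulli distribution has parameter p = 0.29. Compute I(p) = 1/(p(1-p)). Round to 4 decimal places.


For Bernoulli(p), Fisher information is I(p) = 1/(p*(1-p)).
p = 0.29, 1-p = 0.71.
p*(1-p) = 0.2059.
I(p) = 1/0.2059 = 4.8567

4.8567


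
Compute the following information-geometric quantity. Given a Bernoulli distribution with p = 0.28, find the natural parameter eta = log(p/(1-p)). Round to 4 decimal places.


Natural parameter for Bernoulli: eta = log(p/(1-p)).
p = 0.28, 1-p = 0.72.
p/(1-p) = 0.388889.
eta = log(0.388889) = -0.9445

-0.9445


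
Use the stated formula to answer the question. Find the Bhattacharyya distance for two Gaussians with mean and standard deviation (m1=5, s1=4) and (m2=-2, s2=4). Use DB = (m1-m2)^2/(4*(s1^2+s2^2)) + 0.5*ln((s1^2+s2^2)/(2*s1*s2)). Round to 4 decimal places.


Bhattacharyya distance between two Gaussians:
DB = (m1-m2)^2/(4*(s1^2+s2^2)) + (1/2)*ln((s1^2+s2^2)/(2*s1*s2)).
(m1-m2)^2 = (7)^2 = 49.
s1^2+s2^2 = 16 + 16 = 32.
term1 = 49/128 = 0.382812.
term2 = 0.5*ln(32/32.0) = 0.0.
DB = 0.382812 + 0.0 = 0.3828

0.3828


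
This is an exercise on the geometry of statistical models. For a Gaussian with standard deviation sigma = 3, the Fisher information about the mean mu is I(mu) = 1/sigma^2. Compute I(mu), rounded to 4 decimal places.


The Fisher information for the mean of a normal distribution is I(mu) = 1/sigma^2.
sigma = 3, so sigma^2 = 9.
I(mu) = 1/9 = 0.1111

0.1111


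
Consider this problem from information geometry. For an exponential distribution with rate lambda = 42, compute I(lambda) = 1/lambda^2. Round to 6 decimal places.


Fisher information for exponential: I(lambda) = 1/lambda^2.
lambda = 42, lambda^2 = 1764.
I = 1/1764 = 0.000567

0.000567


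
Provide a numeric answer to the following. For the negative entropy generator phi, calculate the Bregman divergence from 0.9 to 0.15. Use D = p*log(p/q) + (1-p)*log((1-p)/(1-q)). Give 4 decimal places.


Bregman divergence with negative entropy generator:
D = p*log(p/q) + (1-p)*log((1-p)/(1-q)).
p = 0.9, q = 0.15.
p*log(p/q) = 0.9*log(0.9/0.15) = 1.612584.
(1-p)*log((1-p)/(1-q)) = 0.1*log(0.1/0.85) = -0.214007.
D = 1.612584 + -0.214007 = 1.3986

1.3986


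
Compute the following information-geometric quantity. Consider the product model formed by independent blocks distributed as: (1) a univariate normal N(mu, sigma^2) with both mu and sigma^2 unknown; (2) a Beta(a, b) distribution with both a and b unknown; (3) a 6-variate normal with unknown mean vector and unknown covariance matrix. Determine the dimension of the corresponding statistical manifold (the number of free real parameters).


The dimension of a statistical manifold equals the number of free
(independent) real parameters of the model. For a product of independent
blocks the parameter counts add.
- normal (mu, sigma^2): 2.
- Beta (a, b): 2.
- 6-variate normal: 6 (mean) + 6*7/2 = 21 (symmetric covariance) = 27.
Total = 2 + 2 + 27 = 31.
Dimension = 31

31


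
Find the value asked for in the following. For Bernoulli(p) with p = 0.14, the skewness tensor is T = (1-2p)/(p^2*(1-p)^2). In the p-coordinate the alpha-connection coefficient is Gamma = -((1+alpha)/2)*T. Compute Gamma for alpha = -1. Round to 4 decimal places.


Skewness (Amari-Chentsov) tensor: T = (1-2p)/(p^2*(1-p)^2).
p = 0.14, 1-2p = 0.72, p^2 = 0.0196, (1-p)^2 = 0.7396.
T = 0.72/(0.0196 * 0.7396) = 49.668326.
In the p-coordinate, Gamma^(alpha) = Gamma^(0) - (alpha/2)*T with Gamma^(0) = (1/2)*g'(p) = -T/2,
so Gamma^(alpha) = -((1+alpha)/2)*T.
alpha = -1, -(1+alpha)/2 = 0.0.
Gamma = 0.0 * 49.668326 = 0.0000

0.0000


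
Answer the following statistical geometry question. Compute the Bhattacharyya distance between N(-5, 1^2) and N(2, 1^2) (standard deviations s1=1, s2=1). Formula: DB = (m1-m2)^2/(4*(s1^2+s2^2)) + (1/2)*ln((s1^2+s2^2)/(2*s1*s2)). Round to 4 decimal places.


Bhattacharyya distance between two Gaussians:
DB = (m1-m2)^2/(4*(s1^2+s2^2)) + (1/2)*ln((s1^2+s2^2)/(2*s1*s2)).
(m1-m2)^2 = (-7)^2 = 49.
s1^2+s2^2 = 1 + 1 = 2.
term1 = 49/8 = 6.125.
term2 = 0.5*ln(2/2.0) = 0.0.
DB = 6.125 + 0.0 = 6.1250

6.1250


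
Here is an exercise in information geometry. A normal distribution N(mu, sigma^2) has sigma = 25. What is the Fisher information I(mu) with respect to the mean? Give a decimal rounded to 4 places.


The Fisher information for the mean of a normal distribution is I(mu) = 1/sigma^2.
sigma = 25, so sigma^2 = 625.
I(mu) = 1/625 = 0.0016

0.0016


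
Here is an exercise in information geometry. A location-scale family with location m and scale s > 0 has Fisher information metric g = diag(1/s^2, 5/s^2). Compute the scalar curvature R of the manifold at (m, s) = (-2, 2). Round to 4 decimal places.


The metric has the form g = (A dm^2 + B ds^2)/s^2 with A = 1, B = 5.
Substitute u = sqrt(A/B)*m: g = B*(du^2 + ds^2)/s^2, i.e. B times the
Poincare upper half-plane metric, which has constant Gaussian curvature -1.
Scaling a 2D metric by a constant c divides the Gaussian curvature by c,
so K = -1/B = -1/(5) = -0.2000 everywhere (the point (m, s) = (-2, 2) is irrelevant:
the curvature is constant).
Scalar curvature in dimension 2: R = 2K = -2/(5) = -0.4000.

-0.4000


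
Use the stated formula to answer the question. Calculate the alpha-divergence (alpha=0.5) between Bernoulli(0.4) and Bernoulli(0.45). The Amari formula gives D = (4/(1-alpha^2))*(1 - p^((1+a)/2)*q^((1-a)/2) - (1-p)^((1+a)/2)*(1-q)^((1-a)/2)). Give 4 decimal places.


Amari alpha-divergence:
D = (4/(1-alpha^2))*(1 - p^((1+a)/2)*q^((1-a)/2) - (1-p)^((1+a)/2)*(1-q)^((1-a)/2)).
alpha = 0.5, p = 0.4, q = 0.45.
e1 = (1+alpha)/2 = 0.75, e2 = (1-alpha)/2 = 0.25.
t1 = p^e1 * q^e2 = 0.4^0.75 * 0.45^0.25 = 0.411953.
t2 = (1-p)^e1 * (1-q)^e2 = 0.6^0.75 * 0.55^0.25 = 0.587089.
4/(1-alpha^2) = 5.333333.
D = 5.333333*(1 - 0.411953 - 0.587089) = 0.0051

0.0051


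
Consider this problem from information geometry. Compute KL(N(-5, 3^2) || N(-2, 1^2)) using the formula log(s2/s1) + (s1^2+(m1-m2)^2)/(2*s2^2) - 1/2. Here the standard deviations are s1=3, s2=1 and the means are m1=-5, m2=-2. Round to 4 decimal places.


KL divergence between normal distributions:
KL = log(s2/s1) + (s1^2 + (m1-m2)^2)/(2*s2^2) - 1/2.
log(1/3) = -1.098612.
(3^2 + (-5--2)^2)/(2*1^2) = (9 + 9)/2 = 9.0.
KL = -1.098612 + 9.0 - 0.5 = 7.4014

7.4014


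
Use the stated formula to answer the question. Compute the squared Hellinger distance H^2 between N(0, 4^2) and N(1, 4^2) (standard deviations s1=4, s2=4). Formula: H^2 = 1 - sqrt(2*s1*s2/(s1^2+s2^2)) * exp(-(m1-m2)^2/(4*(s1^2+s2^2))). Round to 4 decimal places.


Squared Hellinger distance for Gaussians:
H^2 = 1 - sqrt(2*s1*s2/(s1^2+s2^2)) * exp(-(m1-m2)^2/(4*(s1^2+s2^2))).
s1^2 = 16, s2^2 = 16, s1^2+s2^2 = 32.
sqrt(2*4*4/(32)) = 1.0.
(m1-m2)^2 = (-1)^2 = 1.
exp(-1/(4*32)) = exp(-0.007812) = 0.992218.
H^2 = 1 - 1.0*0.992218 = 0.0078

0.0078


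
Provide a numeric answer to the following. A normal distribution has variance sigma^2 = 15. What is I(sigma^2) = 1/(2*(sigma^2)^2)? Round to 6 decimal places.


Fisher information for variance: I(sigma^2) = 1/(2*sigma^4).
sigma^2 = 15, so sigma^4 = 225.
I = 1/(2*225) = 1/450 = 0.002222

0.002222


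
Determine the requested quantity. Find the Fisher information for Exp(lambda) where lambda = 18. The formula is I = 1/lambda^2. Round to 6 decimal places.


Fisher information for exponential: I(lambda) = 1/lambda^2.
lambda = 18, lambda^2 = 324.
I = 1/324 = 0.003086

0.003086


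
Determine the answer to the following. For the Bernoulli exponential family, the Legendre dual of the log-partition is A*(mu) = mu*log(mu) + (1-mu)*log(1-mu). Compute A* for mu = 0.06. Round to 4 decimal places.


Legendre transform for Bernoulli:
A*(mu) = mu*log(mu) + (1-mu)*log(1-mu).
mu = 0.06, 1-mu = 0.94.
mu*log(mu) = 0.06*log(0.06) = -0.168805.
(1-mu)*log(1-mu) = 0.94*log(0.94) = -0.058163.
A* = -0.168805 + -0.058163 = -0.2270

-0.2270


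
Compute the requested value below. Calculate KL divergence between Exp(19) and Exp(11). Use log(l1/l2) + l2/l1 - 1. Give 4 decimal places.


KL divergence for exponential family:
KL = log(l1/l2) + l2/l1 - 1.
log(19/11) = 0.546544.
11/19 = 0.578947.
KL = 0.546544 + 0.578947 - 1 = 0.1255

0.1255


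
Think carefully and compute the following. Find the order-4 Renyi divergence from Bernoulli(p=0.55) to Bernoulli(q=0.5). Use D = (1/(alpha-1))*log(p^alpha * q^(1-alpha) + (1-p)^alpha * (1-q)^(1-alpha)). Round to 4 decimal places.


Renyi divergence of order alpha between Bernoulli distributions:
D = (1/(alpha-1))*log(p^alpha * q^(1-alpha) + (1-p)^alpha * (1-q)^(1-alpha)).
alpha = 4, p = 0.55, q = 0.5.
p^alpha * q^(1-alpha) = 0.55^4 * 0.5^-3 = 0.73205.
(1-p)^alpha * (1-q)^(1-alpha) = 0.45^4 * 0.5^-3 = 0.32805.
sum = 0.73205 + 0.32805 = 1.0601.
D = (1/3)*log(1.0601) = 0.0195

0.0195


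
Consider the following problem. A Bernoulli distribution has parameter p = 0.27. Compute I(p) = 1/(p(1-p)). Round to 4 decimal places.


For Bernoulli(p), Fisher information is I(p) = 1/(p*(1-p)).
p = 0.27, 1-p = 0.73.
p*(1-p) = 0.1971.
I(p) = 1/0.1971 = 5.0736

5.0736


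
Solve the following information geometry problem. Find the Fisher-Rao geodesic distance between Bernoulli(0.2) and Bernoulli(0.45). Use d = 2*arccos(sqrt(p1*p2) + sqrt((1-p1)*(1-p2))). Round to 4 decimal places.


Geodesic distance on Bernoulli manifold:
d(p1,p2) = 2*arccos(sqrt(p1*p2) + sqrt((1-p1)*(1-p2))).
sqrt(p1*p2) = sqrt(0.2*0.45) = 0.3.
sqrt((1-p1)*(1-p2)) = sqrt(0.8*0.55) = 0.663325.
arg = 0.3 + 0.663325 = 0.963325.
d = 2*arccos(0.963325) = 0.5433

0.5433


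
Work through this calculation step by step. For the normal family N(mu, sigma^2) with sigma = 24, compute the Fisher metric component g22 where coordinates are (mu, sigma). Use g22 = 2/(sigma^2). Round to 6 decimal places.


For the 2-parameter normal family, the Fisher metric has:
  g11 = 1/sigma^2, g22 = 2/sigma^2.
sigma = 24, sigma^2 = 576.
g22 = 0.003472

0.003472


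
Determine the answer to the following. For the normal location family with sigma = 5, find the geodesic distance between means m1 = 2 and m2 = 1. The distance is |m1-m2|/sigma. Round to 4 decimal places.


On the fixed-variance normal subfamily, geodesic distance = |m1-m2|/sigma.
|2 - 1| = 1.
sigma = 5.
d = 1/5 = 0.2000

0.2000


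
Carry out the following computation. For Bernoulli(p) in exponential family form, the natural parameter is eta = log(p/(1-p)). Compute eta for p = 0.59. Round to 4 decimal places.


Natural parameter for Bernoulli: eta = log(p/(1-p)).
p = 0.59, 1-p = 0.41.
p/(1-p) = 1.439024.
eta = log(1.439024) = 0.3640

0.3640


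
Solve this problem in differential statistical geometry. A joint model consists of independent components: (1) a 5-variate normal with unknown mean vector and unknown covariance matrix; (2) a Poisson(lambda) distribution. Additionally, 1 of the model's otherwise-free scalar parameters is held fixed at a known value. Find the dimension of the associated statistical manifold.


The dimension of a statistical manifold equals the number of free
(independent) real parameters of the model. For a product of independent
blocks the parameter counts add.
- 5-variate normal: 5 (mean) + 5*6/2 = 15 (symmetric covariance) = 20.
- Poisson (lambda): 1.
Total = 20 + 1 = 21.
1 parameter(s) fixed at known values: 21 - 1 = 20.
Dimension = 20

20


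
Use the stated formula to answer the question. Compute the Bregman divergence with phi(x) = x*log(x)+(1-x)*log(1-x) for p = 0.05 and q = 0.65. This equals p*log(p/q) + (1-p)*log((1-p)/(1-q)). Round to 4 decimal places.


Bregman divergence with negative entropy generator:
D = p*log(p/q) + (1-p)*log((1-p)/(1-q)).
p = 0.05, q = 0.65.
p*log(p/q) = 0.05*log(0.05/0.65) = -0.128247.
(1-p)*log((1-p)/(1-q)) = 0.95*log(0.95/0.35) = 0.948602.
D = -0.128247 + 0.948602 = 0.8204

0.8204


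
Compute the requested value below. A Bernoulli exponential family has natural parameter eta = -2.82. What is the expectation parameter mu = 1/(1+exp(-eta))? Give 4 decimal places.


Dual coordinate (expectation parameter) for Bernoulli:
mu = 1/(1+exp(-eta)).
eta = -2.82.
exp(-eta) = exp(2.82) = 16.776851.
mu = 1/(1+16.776851) = 0.0563

0.0563


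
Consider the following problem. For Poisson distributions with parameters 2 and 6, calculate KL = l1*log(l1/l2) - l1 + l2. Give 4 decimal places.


KL divergence for Poisson:
KL = l1*log(l1/l2) - l1 + l2.
l1 = 2, l2 = 6.
log(2/6) = -1.098612.
l1*log(l1/l2) = 2 * -1.098612 = -2.197225.
KL = -2.197225 - 2 + 6 = 1.8028

1.8028


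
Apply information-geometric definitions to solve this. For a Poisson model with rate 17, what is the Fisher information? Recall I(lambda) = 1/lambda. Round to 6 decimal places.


Fisher information for Poisson: I(lambda) = 1/lambda.
lambda = 17.
I(lambda) = 1/17 = 0.058824

0.058824


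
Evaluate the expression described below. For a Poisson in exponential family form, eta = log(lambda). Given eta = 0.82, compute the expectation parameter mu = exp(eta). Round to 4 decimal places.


Expectation parameter for Poisson exponential family:
mu = exp(eta).
eta = 0.82.
mu = exp(0.82) = 2.2705

2.2705


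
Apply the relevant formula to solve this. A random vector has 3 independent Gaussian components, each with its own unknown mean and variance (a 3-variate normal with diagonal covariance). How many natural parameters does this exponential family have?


Exponential family dimension calculation:
Each univariate normal has two natural parameters (mu/sigma^2 and -1/(2 sigma^2)).
With 3 independent components, dim = 2 * 3 = 6.

6


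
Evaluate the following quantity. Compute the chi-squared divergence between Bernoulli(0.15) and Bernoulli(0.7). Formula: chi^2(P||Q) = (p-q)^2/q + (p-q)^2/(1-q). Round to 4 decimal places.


Chi-squared divergence between Bernoulli distributions:
chi^2 = (p-q)^2/q + (p-q)^2/(1-q).
p = 0.15, q = 0.7, p-q = -0.55.
(p-q)^2 = 0.3025.
term1 = 0.3025/0.7 = 0.432143.
term2 = 0.3025/0.3 = 1.008333.
chi^2 = 0.432143 + 1.008333 = 1.4405

1.4405


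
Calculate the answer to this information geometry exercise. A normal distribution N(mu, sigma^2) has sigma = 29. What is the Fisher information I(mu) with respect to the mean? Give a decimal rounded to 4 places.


The Fisher information for the mean of a normal distribution is I(mu) = 1/sigma^2.
sigma = 29, so sigma^2 = 841.
I(mu) = 1/841 = 0.0012

0.0012


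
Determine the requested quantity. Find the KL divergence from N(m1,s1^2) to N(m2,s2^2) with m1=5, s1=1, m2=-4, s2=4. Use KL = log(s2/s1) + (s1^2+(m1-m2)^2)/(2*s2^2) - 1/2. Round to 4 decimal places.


KL divergence between normal distributions:
KL = log(s2/s1) + (s1^2 + (m1-m2)^2)/(2*s2^2) - 1/2.
log(4/1) = 1.386294.
(1^2 + (5--4)^2)/(2*4^2) = (1 + 81)/32 = 2.5625.
KL = 1.386294 + 2.5625 - 0.5 = 3.4488

3.4488


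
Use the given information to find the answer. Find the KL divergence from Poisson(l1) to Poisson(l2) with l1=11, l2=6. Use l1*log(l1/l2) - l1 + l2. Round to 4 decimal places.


KL divergence for Poisson:
KL = l1*log(l1/l2) - l1 + l2.
l1 = 11, l2 = 6.
log(11/6) = 0.606136.
l1*log(l1/l2) = 11 * 0.606136 = 6.667494.
KL = 6.667494 - 11 + 6 = 1.6675

1.6675


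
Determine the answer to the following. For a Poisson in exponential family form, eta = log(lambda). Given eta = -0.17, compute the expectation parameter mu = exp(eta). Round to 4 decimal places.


Expectation parameter for Poisson exponential family:
mu = exp(eta).
eta = -0.17.
mu = exp(-0.17) = 0.8437

0.8437


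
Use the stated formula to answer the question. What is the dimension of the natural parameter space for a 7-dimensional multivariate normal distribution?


Exponential family dimension calculation:
For 7-dim MVN: mean has 7 params, covariance has 7*8/2 = 28 unique entries.
Total dim = 7 + 28 = 35.

35


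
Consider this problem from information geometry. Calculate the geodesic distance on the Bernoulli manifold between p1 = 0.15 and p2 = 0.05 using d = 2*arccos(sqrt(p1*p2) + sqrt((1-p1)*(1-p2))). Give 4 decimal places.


Geodesic distance on Bernoulli manifold:
d(p1,p2) = 2*arccos(sqrt(p1*p2) + sqrt((1-p1)*(1-p2))).
sqrt(p1*p2) = sqrt(0.15*0.05) = 0.086603.
sqrt((1-p1)*(1-p2)) = sqrt(0.85*0.95) = 0.89861.
arg = 0.086603 + 0.89861 = 0.985213.
d = 2*arccos(0.985213) = 0.3444

0.3444


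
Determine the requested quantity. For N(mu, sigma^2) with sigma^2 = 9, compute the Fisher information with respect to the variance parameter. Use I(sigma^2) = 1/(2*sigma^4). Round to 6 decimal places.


Fisher information for variance: I(sigma^2) = 1/(2*sigma^4).
sigma^2 = 9, so sigma^4 = 81.
I = 1/(2*81) = 1/162 = 0.006173

0.006173


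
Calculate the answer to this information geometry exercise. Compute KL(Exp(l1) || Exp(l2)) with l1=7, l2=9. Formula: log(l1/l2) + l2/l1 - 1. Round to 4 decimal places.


KL divergence for exponential family:
KL = log(l1/l2) + l2/l1 - 1.
log(7/9) = -0.251314.
9/7 = 1.285714.
KL = -0.251314 + 1.285714 - 1 = 0.0344

0.0344


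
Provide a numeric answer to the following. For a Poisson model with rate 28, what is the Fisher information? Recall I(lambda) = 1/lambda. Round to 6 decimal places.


Fisher information for Poisson: I(lambda) = 1/lambda.
lambda = 28.
I(lambda) = 1/28 = 0.035714

0.035714


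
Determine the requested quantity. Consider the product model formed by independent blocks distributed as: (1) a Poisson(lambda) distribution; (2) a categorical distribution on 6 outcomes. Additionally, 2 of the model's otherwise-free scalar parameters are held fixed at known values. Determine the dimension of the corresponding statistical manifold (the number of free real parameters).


The dimension of a statistical manifold equals the number of free
(independent) real parameters of the model. For a product of independent
blocks the parameter counts add.
- Poisson (lambda): 1.
- categorical on 6 outcomes (probabilities sum to 1): 6-1 = 5.
Total = 1 + 5 = 6.
2 parameter(s) fixed at known values: 6 - 2 = 4.
Dimension = 4

4


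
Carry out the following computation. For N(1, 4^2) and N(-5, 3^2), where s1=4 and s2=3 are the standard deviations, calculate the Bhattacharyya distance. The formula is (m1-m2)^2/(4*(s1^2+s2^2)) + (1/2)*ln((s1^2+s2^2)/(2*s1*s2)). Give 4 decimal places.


Bhattacharyya distance between two Gaussians:
DB = (m1-m2)^2/(4*(s1^2+s2^2)) + (1/2)*ln((s1^2+s2^2)/(2*s1*s2)).
(m1-m2)^2 = (6)^2 = 36.
s1^2+s2^2 = 16 + 9 = 25.
term1 = 36/100 = 0.36.
term2 = 0.5*ln(25/24.0) = 0.020411.
DB = 0.36 + 0.020411 = 0.3804

0.3804


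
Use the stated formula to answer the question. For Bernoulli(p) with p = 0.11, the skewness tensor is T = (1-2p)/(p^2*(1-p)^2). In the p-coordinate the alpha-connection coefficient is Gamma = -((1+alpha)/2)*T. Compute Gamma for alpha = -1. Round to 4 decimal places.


Skewness (Amari-Chentsov) tensor: T = (1-2p)/(p^2*(1-p)^2).
p = 0.11, 1-2p = 0.78, p^2 = 0.0121, (1-p)^2 = 0.7921.
T = 0.78/(0.0121 * 0.7921) = 81.382161.
In the p-coordinate, Gamma^(alpha) = Gamma^(0) - (alpha/2)*T with Gamma^(0) = (1/2)*g'(p) = -T/2,
so Gamma^(alpha) = -((1+alpha)/2)*T.
alpha = -1, -(1+alpha)/2 = 0.0.
Gamma = 0.0 * 81.382161 = 0.0000

0.0000


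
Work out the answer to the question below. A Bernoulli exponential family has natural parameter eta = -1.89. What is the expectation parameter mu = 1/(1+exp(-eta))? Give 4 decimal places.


Dual coordinate (expectation parameter) for Bernoulli:
mu = 1/(1+exp(-eta)).
eta = -1.89.
exp(-eta) = exp(1.89) = 6.619369.
mu = 1/(1+6.619369) = 0.1312

0.1312


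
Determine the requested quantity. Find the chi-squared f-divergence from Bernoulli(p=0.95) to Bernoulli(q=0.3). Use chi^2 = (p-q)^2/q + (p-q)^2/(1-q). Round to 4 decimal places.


Chi-squared divergence between Bernoulli distributions:
chi^2 = (p-q)^2/q + (p-q)^2/(1-q).
p = 0.95, q = 0.3, p-q = 0.65.
(p-q)^2 = 0.4225.
term1 = 0.4225/0.3 = 1.408333.
term2 = 0.4225/0.7 = 0.603571.
chi^2 = 1.408333 + 0.603571 = 2.0119

2.0119


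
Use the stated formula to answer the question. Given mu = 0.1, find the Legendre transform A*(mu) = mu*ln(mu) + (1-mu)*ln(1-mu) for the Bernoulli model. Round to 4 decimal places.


Legendre transform for Bernoulli:
A*(mu) = mu*log(mu) + (1-mu)*log(1-mu).
mu = 0.1, 1-mu = 0.9.
mu*log(mu) = 0.1*log(0.1) = -0.230259.
(1-mu)*log(1-mu) = 0.9*log(0.9) = -0.094824.
A* = -0.230259 + -0.094824 = -0.3251

-0.3251


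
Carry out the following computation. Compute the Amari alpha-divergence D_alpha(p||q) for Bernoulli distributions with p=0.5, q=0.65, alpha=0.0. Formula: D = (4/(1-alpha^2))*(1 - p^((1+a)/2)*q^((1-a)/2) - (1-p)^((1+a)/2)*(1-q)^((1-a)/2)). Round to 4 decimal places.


Amari alpha-divergence:
D = (4/(1-alpha^2))*(1 - p^((1+a)/2)*q^((1-a)/2) - (1-p)^((1+a)/2)*(1-q)^((1-a)/2)).
alpha = 0.0, p = 0.5, q = 0.65.
e1 = (1+alpha)/2 = 0.5, e2 = (1-alpha)/2 = 0.5.
t1 = p^e1 * q^e2 = 0.5^0.5 * 0.65^0.5 = 0.570088.
t2 = (1-p)^e1 * (1-q)^e2 = 0.5^0.5 * 0.35^0.5 = 0.41833.
4/(1-alpha^2) = 4.0.
D = 4.0*(1 - 0.570088 - 0.41833) = 0.0463

0.0463


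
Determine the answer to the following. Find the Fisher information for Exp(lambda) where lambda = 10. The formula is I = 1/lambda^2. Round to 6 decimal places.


Fisher information for exponential: I(lambda) = 1/lambda^2.
lambda = 10, lambda^2 = 100.
I = 1/100 = 0.010000

0.010000


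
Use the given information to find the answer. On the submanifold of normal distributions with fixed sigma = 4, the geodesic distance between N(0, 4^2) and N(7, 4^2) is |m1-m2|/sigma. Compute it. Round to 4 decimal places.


On the fixed-variance normal subfamily, geodesic distance = |m1-m2|/sigma.
|0 - 7| = 7.
sigma = 4.
d = 7/4 = 1.7500

1.7500
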